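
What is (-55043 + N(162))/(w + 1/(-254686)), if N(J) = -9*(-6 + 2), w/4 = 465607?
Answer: -14009512802/474334337607 ≈ -0.029535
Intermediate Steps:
w = 1862428 (w = 4*465607 = 1862428)
N(J) = 36 (N(J) = -9*(-4) = 36)
(-55043 + N(162))/(w + 1/(-254686)) = (-55043 + 36)/(1862428 + 1/(-254686)) = -55007/(1862428 - 1/254686) = -55007/474334337607/254686 = -55007*254686/474334337607 = -14009512802/474334337607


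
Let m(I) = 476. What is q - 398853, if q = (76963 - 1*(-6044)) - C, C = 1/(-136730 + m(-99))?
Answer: -43035280883/136254 ≈ -3.1585e+5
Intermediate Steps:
C = -1/136254 (C = 1/(-136730 + 476) = 1/(-136254) = -1/136254 ≈ -7.3392e-6)
q = 11310035779/136254 (q = (76963 - 1*(-6044)) - 1*(-1/136254) = (76963 + 6044) + 1/136254 = 83007 + 1/136254 = 11310035779/136254 ≈ 83007.)
q - 398853 = 11310035779/136254 - 398853 = -43035280883/136254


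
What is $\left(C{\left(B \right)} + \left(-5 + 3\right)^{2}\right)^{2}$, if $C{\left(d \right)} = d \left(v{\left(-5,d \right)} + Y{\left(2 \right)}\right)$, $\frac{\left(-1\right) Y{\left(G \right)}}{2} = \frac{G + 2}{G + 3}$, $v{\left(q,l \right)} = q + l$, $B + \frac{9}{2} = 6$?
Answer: $\frac{5329}{400} \approx 13.322$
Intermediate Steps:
$B = \frac{3}{2}$ ($B = - \frac{9}{2} + 6 = \frac{3}{2} \approx 1.5$)
$v{\left(q,l \right)} = l + q$
$Y{\left(G \right)} = - \frac{2 \left(2 + G\right)}{3 + G}$ ($Y{\left(G \right)} = - 2 \frac{G + 2}{G + 3} = - 2 \frac{2 + G}{3 + G} = - \frac{2 \left(2 + G\right)}{3 + G}$)
$C{\left(d \right)} = d \left(- \frac{33}{5} + d\right)$ ($C{\left(d \right)} = d \left(\left(d - 5\right) + \frac{2 \left(-2 - 2\right)}{3 + 2}\right) = d \left(\left(-5 + d\right) + \frac{2 \left(-2 - 2\right)}{5}\right) = d \left(\left(-5 + d\right) + 2 \cdot \frac{1}{5} \left(-4\right)\right) = d \left(\left(-5 + d\right) - \frac{8}{5}\right) = d \left(- \frac{33}{5} + d\right)$)
$\left(C{\left(B \right)} + \left(-5 + 3\right)^{2}\right)^{2} = \left(\frac{1}{5} \cdot \frac{3}{2} \left(-33 + 5 \cdot \frac{3}{2}\right) + \left(-5 + 3\right)^{2}\right)^{2} = \left(\frac{1}{5} \cdot \frac{3}{2} \left(-33 + \frac{15}{2}\right) + \left(-2\right)^{2}\right)^{2} = \left(\frac{1}{5} \cdot \frac{3}{2} \left(- \frac{51}{2}\right) + 4\right)^{2} = \left(- \frac{153}{20} + 4\right)^{2} = \left(- \frac{73}{20}\right)^{2} = \frac{5329}{400}$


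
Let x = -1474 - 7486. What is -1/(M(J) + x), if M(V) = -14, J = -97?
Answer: 1/8974 ≈ 0.00011143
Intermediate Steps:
x = -8960
-1/(M(J) + x) = -1/(-14 - 8960) = -1/(-8974) = -1*(-1/8974) = 1/8974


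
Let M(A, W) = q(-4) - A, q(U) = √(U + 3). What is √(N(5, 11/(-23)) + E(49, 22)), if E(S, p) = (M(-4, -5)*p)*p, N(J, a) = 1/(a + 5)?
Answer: √(5235542 + 1308736*I)/52 ≈ 44.34 + 5.4579*I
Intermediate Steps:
q(U) = √(3 + U)
M(A, W) = I - A (M(A, W) = √(3 - 4) - A = √(-1) - A = I - A)
N(J, a) = 1/(5 + a)
E(S, p) = p²*(4 + I) (E(S, p) = ((I - 1*(-4))*p)*p = ((I + 4)*p)*p = ((4 + I)*p)*p = (p*(4 + I))*p = p²*(4 + I))
√(N(5, 11/(-23)) + E(49, 22)) = √(1/(5 + 11/(-23)) + 22²*(4 + I)) = √(1/(5 + 11*(-1/23)) + 484*(4 + I)) = √(1/(5 - 11/23) + (1936 + 484*I)) = √(1/(104/23) + (1936 + 484*I)) = √(23/104 + (1936 + 484*I)) = √(201367/104 + 484*I)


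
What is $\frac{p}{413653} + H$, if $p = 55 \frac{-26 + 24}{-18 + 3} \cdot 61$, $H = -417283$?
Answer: $- \frac{517831093055}{1240959} \approx -4.1728 \cdot 10^{5}$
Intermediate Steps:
$p = \frac{1342}{3}$ ($p = 55 \left(- \frac{2}{-15}\right) 61 = 55 \left(\left(-2\right) \left(- \frac{1}{15}\right)\right) 61 = 55 \cdot \frac{2}{15} \cdot 61 = \frac{22}{3} \cdot 61 = \frac{1342}{3} \approx 447.33$)
$\frac{p}{413653} + H = \frac{1342}{3 \cdot 413653} - 417283 = \frac{1342}{3} \cdot \frac{1}{413653} - 417283 = \frac{1342}{1240959} - 417283 = - \frac{517831093055}{1240959}$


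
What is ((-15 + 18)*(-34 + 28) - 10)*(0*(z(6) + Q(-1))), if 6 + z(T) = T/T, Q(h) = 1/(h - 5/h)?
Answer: 0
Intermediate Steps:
z(T) = -5 (z(T) = -6 + T/T = -6 + 1 = -5)
((-15 + 18)*(-34 + 28) - 10)*(0*(z(6) + Q(-1))) = ((-15 + 18)*(-34 + 28) - 10)*(0*(-5 - 1/(-5 + (-1)²))) = (3*(-6) - 10)*(0*(-5 - 1/(-5 + 1))) = (-18 - 10)*(0*(-5 - 1/(-4))) = -0*(-5 - 1*(-¼)) = -0*(-5 + ¼) = -0*(-19)/4 = -28*0 = 0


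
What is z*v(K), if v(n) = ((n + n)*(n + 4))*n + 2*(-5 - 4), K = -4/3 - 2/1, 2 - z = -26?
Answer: -2408/27 ≈ -89.185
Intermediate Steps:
z = 28 (z = 2 - 1*(-26) = 2 + 26 = 28)
K = -10/3 (K = -4*⅓ - 2*1 = -4/3 - 2 = -10/3 ≈ -3.3333)
v(n) = -18 + 2*n²*(4 + n) (v(n) = ((2*n)*(4 + n))*n + 2*(-9) = (2*n*(4 + n))*n - 18 = 2*n²*(4 + n) - 18 = -18 + 2*n²*(4 + n))
z*v(K) = 28*(-18 + 2*(-10/3)³ + 8*(-10/3)²) = 28*(-18 + 2*(-1000/27) + 8*(100/9)) = 28*(-18 - 2000/27 + 800/9) = 28*(-86/27) = -2408/27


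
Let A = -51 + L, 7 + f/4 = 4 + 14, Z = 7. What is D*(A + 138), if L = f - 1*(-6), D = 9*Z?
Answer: 8631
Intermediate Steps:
D = 63 (D = 9*7 = 63)
f = 44 (f = -28 + 4*(4 + 14) = -28 + 4*18 = -28 + 72 = 44)
L = 50 (L = 44 - 1*(-6) = 44 + 6 = 50)
A = -1 (A = -51 + 50 = -1)
D*(A + 138) = 63*(-1 + 138) = 63*137 = 8631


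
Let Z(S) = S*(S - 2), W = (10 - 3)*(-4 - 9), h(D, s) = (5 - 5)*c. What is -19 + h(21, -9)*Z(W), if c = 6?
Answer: -19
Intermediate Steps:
h(D, s) = 0 (h(D, s) = (5 - 5)*6 = 0*6 = 0)
W = -91 (W = 7*(-13) = -91)
Z(S) = S*(-2 + S)
-19 + h(21, -9)*Z(W) = -19 + 0*(-91*(-2 - 91)) = -19 + 0*(-91*(-93)) = -19 + 0*8463 = -19 + 0 = -19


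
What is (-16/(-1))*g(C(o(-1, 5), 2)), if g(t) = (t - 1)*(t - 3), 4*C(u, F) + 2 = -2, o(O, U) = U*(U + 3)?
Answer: 128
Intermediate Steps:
o(O, U) = U*(3 + U)
C(u, F) = -1 (C(u, F) = -½ + (¼)*(-2) = -½ - ½ = -1)
g(t) = (-1 + t)*(-3 + t)
(-16/(-1))*g(C(o(-1, 5), 2)) = (-16/(-1))*(3 + (-1)² - 4*(-1)) = (-16*(-1))*(3 + 1 + 4) = 16*8 = 128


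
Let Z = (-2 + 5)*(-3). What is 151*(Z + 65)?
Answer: 8456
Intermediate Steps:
Z = -9 (Z = 3*(-3) = -9)
151*(Z + 65) = 151*(-9 + 65) = 151*56 = 8456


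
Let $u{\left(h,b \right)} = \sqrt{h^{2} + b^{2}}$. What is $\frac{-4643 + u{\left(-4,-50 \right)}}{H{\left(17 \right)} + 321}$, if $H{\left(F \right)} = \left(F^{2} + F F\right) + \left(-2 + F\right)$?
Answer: $- \frac{4643}{914} + \frac{\sqrt{629}}{457} \approx -5.025$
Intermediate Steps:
$H{\left(F \right)} = -2 + F + 2 F^{2}$ ($H{\left(F \right)} = \left(F^{2} + F^{2}\right) + \left(-2 + F\right) = 2 F^{2} + \left(-2 + F\right) = -2 + F + 2 F^{2}$)
$u{\left(h,b \right)} = \sqrt{b^{2} + h^{2}}$
$\frac{-4643 + u{\left(-4,-50 \right)}}{H{\left(17 \right)} + 321} = \frac{-4643 + \sqrt{\left(-50\right)^{2} + \left(-4\right)^{2}}}{\left(-2 + 17 + 2 \cdot 17^{2}\right) + 321} = \frac{-4643 + \sqrt{2500 + 16}}{\left(-2 + 17 + 2 \cdot 289\right) + 321} = \frac{-4643 + \sqrt{2516}}{\left(-2 + 17 + 578\right) + 321} = \frac{-4643 + 2 \sqrt{629}}{593 + 321} = \frac{-4643 + 2 \sqrt{629}}{914} = \left(-4643 + 2 \sqrt{629}\right) \frac{1}{914} = - \frac{4643}{914} + \frac{\sqrt{629}}{457}$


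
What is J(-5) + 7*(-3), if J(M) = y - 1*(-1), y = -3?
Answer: -23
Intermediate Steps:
J(M) = -2 (J(M) = -3 - 1*(-1) = -3 + 1 = -2)
J(-5) + 7*(-3) = -2 + 7*(-3) = -2 - 21 = -23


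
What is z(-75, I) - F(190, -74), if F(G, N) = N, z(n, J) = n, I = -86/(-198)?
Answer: -1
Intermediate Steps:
I = 43/99 (I = -86*(-1/198) = 43/99 ≈ 0.43434)
z(-75, I) - F(190, -74) = -75 - 1*(-74) = -75 + 74 = -1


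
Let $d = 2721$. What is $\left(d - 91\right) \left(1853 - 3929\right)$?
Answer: $-5459880$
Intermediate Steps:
$\left(d - 91\right) \left(1853 - 3929\right) = \left(2721 - 91\right) \left(1853 - 3929\right) = 2630 \left(-2076\right) = -5459880$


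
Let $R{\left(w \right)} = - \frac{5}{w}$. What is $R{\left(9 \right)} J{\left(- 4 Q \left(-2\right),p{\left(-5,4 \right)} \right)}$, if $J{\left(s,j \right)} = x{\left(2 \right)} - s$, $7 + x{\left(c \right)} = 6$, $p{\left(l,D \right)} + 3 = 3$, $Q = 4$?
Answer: $\frac{55}{3} \approx 18.333$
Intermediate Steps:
$p{\left(l,D \right)} = 0$ ($p{\left(l,D \right)} = -3 + 3 = 0$)
$x{\left(c \right)} = -1$ ($x{\left(c \right)} = -7 + 6 = -1$)
$J{\left(s,j \right)} = -1 - s$
$R{\left(9 \right)} J{\left(- 4 Q \left(-2\right),p{\left(-5,4 \right)} \right)} = - \frac{5}{9} \left(-1 - \left(-4\right) 4 \left(-2\right)\right) = \left(-5\right) \frac{1}{9} \left(-1 - \left(-16\right) \left(-2\right)\right) = - \frac{5 \left(-1 - 32\right)}{9} = \left(- \frac{5}{9}\right) \left(-33\right) = \frac{55}{3}$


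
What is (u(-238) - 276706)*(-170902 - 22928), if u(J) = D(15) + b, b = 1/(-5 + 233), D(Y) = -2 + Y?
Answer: 2037993326915/38 ≈ 5.3631e+10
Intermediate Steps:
b = 1/228 ≈ 0.0043860
u(J) = 2965/228 (u(J) = (-2 + 15) + 1/228 = 13 + 1/228 = 2965/228)
(u(-238) - 276706)*(-170902 - 22928) = (2965/228 - 276706)*(-170902 - 22928) = -63086003/228*(-193830) = 2037993326915/38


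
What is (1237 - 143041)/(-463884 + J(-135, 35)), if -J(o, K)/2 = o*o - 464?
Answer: 70902/249703 ≈ 0.28395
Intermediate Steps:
J(o, K) = 928 - 2*o² (J(o, K) = -2*(o*o - 464) = -2*(o² - 464) = -2*(-464 + o²) = 928 - 2*o²)
(1237 - 143041)/(-463884 + J(-135, 35)) = (1237 - 143041)/(-463884 + (928 - 2*(-135)²)) = -141804/(-463884 + (928 - 2*18225)) = -141804/(-463884 + (928 - 36450)) = -141804/(-463884 - 35522) = -141804/(-499406) = -141804*(-1/499406) = 70902/249703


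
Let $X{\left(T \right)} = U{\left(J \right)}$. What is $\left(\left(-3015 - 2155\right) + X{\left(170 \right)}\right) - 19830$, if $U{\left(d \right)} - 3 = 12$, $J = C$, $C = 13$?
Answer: $-24985$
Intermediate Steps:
$J = 13$
$U{\left(d \right)} = 15$ ($U{\left(d \right)} = 3 + 12 = 15$)
$X{\left(T \right)} = 15$
$\left(\left(-3015 - 2155\right) + X{\left(170 \right)}\right) - 19830 = \left(\left(-3015 - 2155\right) + 15\right) - 19830 = \left(-5170 + 15\right) - 19830 = -5155 - 19830 = -24985$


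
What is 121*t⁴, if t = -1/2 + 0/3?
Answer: 121/16 ≈ 7.5625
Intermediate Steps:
t = -½ (t = -1*½ + 0*(⅓) = -½ + 0 = -½ ≈ -0.50000)
121*t⁴ = 121*(-½)⁴ = 121*(1/16) = 121/16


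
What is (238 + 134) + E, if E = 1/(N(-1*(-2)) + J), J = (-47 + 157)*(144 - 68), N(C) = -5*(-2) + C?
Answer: 3114385/8372 ≈ 372.00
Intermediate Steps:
N(C) = 10 + C
J = 8360 (J = 110*76 = 8360)
E = 1/8372 (E = 1/((10 - 1*(-2)) + 8360) = 1/((10 + 2) + 8360) = 1/(12 + 8360) = 1/8372 ≈ 0.00011945)
(238 + 134) + E = (238 + 134) + 1/8372 = 372 + 1/8372 = 3114385/8372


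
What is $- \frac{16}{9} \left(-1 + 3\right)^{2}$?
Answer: $- \frac{64}{9} \approx -7.1111$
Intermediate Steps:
$- \frac{16}{9} \left(-1 + 3\right)^{2} = \left(-16\right) \frac{1}{9} \cdot 2^{2} = \left(- \frac{16}{9}\right) 4 = - \frac{64}{9}$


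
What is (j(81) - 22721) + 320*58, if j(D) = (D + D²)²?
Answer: 44112003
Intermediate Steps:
(j(81) - 22721) + 320*58 = (81²*(1 + 81)² - 22721) + 320*58 = (6561*82² - 22721) + 18560 = (6561*6724 - 22721) + 18560 = (44116164 - 22721) + 18560 = 44093443 + 18560 = 44112003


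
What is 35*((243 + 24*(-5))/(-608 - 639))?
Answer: -4305/1247 ≈ -3.4523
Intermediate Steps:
35*((243 + 24*(-5))/(-608 - 639)) = 35*((243 - 120)/(-1247)) = 35*(123*(-1/1247)) = 35*(-123/1247) = -4305/1247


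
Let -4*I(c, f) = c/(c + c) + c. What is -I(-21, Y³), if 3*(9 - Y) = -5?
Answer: -41/8 ≈ -5.1250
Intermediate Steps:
Y = 32/3 (Y = 9 - ⅓*(-5) = 9 + 5/3 = 32/3 ≈ 10.667)
I(c, f) = -⅛ - c/4 (I(c, f) = -(c/(c + c) + c)/4 = -(c/((2*c)) + c)/4 = -((1/(2*c))*c + c)/4 = -(½ + c)/4 = -⅛ - c/4)
-I(-21, Y³) = -(-⅛ - ¼*(-21)) = -(-⅛ + 21/4) = -1*41/8 = -41/8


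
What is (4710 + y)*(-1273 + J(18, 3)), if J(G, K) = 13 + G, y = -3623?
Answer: -1350054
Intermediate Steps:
(4710 + y)*(-1273 + J(18, 3)) = (4710 - 3623)*(-1273 + (13 + 18)) = 1087*(-1273 + 31) = 1087*(-1242) = -1350054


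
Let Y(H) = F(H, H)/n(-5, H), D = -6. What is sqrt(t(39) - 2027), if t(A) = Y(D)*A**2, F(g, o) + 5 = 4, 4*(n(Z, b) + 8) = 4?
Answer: 2*I*sqrt(22169)/7 ≈ 42.541*I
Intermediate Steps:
n(Z, b) = -7 (n(Z, b) = -8 + (1/4)*4 = -8 + 1 = -7)
F(g, o) = -1 (F(g, o) = -5 + 4 = -1)
Y(H) = 1/7 (Y(H) = -1/(-7) = -1*(-1/7) = 1/7)
t(A) = A**2/7
sqrt(t(39) - 2027) = sqrt((1/7)*39**2 - 2027) = sqrt((1/7)*1521 - 2027) = sqrt(1521/7 - 2027) = sqrt(-12668/7) = 2*I*sqrt(22169)/7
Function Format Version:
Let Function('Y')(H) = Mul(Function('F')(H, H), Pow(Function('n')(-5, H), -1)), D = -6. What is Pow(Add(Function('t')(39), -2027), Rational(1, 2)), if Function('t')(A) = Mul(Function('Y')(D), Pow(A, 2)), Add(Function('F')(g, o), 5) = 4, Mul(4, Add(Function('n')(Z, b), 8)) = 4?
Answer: Mul(Rational(2, 7), I, Pow(22169, Rational(1, 2))) ≈ Mul(42.541, I)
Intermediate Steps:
Function('n')(Z, b) = -7 (Function('n')(Z, b) = Add(-8, Mul(Rational(1, 4), 4)) = Add(-8, 1) = -7)
Function('F')(g, o) = -1 (Function('F')(g, o) = Add(-5, 4) = -1)
Function('Y')(H) = Rational(1, 7) (Function('Y')(H) = Mul(-1, Pow(-7, -1)) = Mul(-1, Rational(-1, 7)) = Rational(1, 7))
Function('t')(A) = Mul(Rational(1, 7), Pow(A, 2))
Pow(Add(Function('t')(39), -2027), Rational(1, 2)) = Pow(Add(Mul(Rational(1, 7), Pow(39, 2)), -2027), Rational(1, 2)) = Pow(Add(Mul(Rational(1, 7), 1521), -2027), Rational(1, 2)) = Pow(Add(Rational(1521, 7), -2027), Rational(1, 2)) = Pow(Rational(-12668, 7), Rational(1, 2)) = Mul(Rational(2, 7), I, Pow(22169, Rational(1, 2)))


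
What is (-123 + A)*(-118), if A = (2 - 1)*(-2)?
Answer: 14750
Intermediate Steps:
A = -2 (A = 1*(-2) = -2)
(-123 + A)*(-118) = (-123 - 2)*(-118) = -125*(-118) = 14750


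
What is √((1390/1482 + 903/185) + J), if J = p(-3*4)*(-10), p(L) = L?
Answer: √2364428097330/137085 ≈ 11.217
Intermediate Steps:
J = 120 (J = -3*4*(-10) = -12*(-10) = 120)
√((1390/1482 + 903/185) + J) = √((1390/1482 + 903/185) + 120) = √((1390*(1/1482) + 903*(1/185)) + 120) = √((695/741 + 903/185) + 120) = √(797698/137085 + 120) = √(17247898/137085) = √2364428097330/137085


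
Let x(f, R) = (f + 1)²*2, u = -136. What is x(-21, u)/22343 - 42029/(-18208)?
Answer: 953620347/406821344 ≈ 2.3441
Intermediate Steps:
x(f, R) = 2*(1 + f)² (x(f, R) = (1 + f)²*2 = 2*(1 + f)²)
x(-21, u)/22343 - 42029/(-18208) = (2*(1 - 21)²)/22343 - 42029/(-18208) = (2*(-20)²)*(1/22343) - 42029*(-1/18208) = (2*400)*(1/22343) + 42029/18208 = 800*(1/22343) + 42029/18208 = 800/22343 + 42029/18208 = 953620347/406821344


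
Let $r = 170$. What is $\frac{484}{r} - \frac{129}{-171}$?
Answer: $\frac{17449}{4845} \approx 3.6014$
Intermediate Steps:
$\frac{484}{r} - \frac{129}{-171} = \frac{484}{170} - \frac{129}{-171} = 484 \cdot \frac{1}{170} - - \frac{43}{57} = \frac{242}{85} + \frac{43}{57} = \frac{17449}{4845}$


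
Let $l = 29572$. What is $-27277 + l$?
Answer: $2295$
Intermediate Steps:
$-27277 + l = -27277 + 29572 = 2295$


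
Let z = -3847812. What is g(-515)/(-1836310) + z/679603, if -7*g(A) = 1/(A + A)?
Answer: -50944242464000803/8997804469345300 ≈ -5.6618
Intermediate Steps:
g(A) = -1/(14*A) (g(A) = -1/(7*(A + A)) = -1/(2*A)/7 = -1/(14*A))
g(-515)/(-1836310) + z/679603 = -1/14/(-515)/(-1836310) - 3847812/679603 = -1/14*(-1/515)*(-1/1836310) - 3847812*1/679603 = (1/7210)*(-1/1836310) - 3847812/679603 = -1/13239795100 - 3847812/679603 = -50944242464000803/8997804469345300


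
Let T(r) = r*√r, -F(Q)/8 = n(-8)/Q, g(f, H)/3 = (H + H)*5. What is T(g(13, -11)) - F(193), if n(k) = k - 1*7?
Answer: -120/193 - 330*I*√330 ≈ -0.62176 - 5994.8*I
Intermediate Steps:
n(k) = -7 + k (n(k) = k - 7 = -7 + k)
g(f, H) = 30*H (g(f, H) = 3*((H + H)*5) = 3*((2*H)*5) = 3*(10*H) = 30*H)
F(Q) = 120/Q (F(Q) = -8*(-7 - 8)/Q = -(-120)/Q = 120/Q)
T(r) = r^(3/2)
T(g(13, -11)) - F(193) = (30*(-11))^(3/2) - 120/193 = (-330)^(3/2) - 120/193 = -330*I*√330 - 1*120/193 = -330*I*√330 - 120/193 = -120/193 - 330*I*√330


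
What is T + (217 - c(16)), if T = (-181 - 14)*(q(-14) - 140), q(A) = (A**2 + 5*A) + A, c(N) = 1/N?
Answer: 90831/16 ≈ 5676.9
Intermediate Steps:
c(N) = 1/N
q(A) = A**2 + 6*A
T = 5460 (T = (-181 - 14)*(-14*(6 - 14) - 140) = -195*(-14*(-8) - 140) = -195*(112 - 140) = -195*(-28) = 5460)
T + (217 - c(16)) = 5460 + (217 - 1/16) = 5460 + 3471/16 = 90831/16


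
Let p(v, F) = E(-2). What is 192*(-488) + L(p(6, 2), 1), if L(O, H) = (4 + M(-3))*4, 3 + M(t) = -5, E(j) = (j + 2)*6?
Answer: -93712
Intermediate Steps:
E(j) = 12 + 6*j (E(j) = (2 + j)*6 = 12 + 6*j)
M(t) = -8 (M(t) = -3 - 5 = -8)
p(v, F) = 0 (p(v, F) = 12 + 6*(-2) = 12 - 12 = 0)
L(O, H) = -16 (L(O, H) = (4 - 8)*4 = -4*4 = -16)
192*(-488) + L(p(6, 2), 1) = 192*(-488) - 16 = -93696 - 16 = -93712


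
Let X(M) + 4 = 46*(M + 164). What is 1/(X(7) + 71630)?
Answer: 1/79492 ≈ 1.2580e-5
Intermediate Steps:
X(M) = 7540 + 46*M (X(M) = -4 + 46*(M + 164) = -4 + 46*(164 + M) = -4 + (7544 + 46*M) = 7540 + 46*M)
1/(X(7) + 71630) = 1/((7540 + 46*7) + 71630) = 1/((7540 + 322) + 71630) = 1/(7862 + 71630) = 1/79492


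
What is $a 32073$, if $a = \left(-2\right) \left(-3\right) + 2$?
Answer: $256584$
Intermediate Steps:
$a = 8$ ($a = 6 + 2 = 8$)
$a 32073 = 8 \cdot 32073 = 256584$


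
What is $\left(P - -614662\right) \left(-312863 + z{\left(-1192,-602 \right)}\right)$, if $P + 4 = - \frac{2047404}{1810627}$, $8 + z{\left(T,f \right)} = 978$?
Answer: $- \frac{347110186993965666}{1810627} \approx -1.9171 \cdot 10^{11}$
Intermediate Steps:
$z{\left(T,f \right)} = 970$ ($z{\left(T,f \right)} = -8 + 978 = 970$)
$P = - \frac{9289912}{1810627}$ ($P = -4 - \frac{2047404}{1810627} = - \frac{9289912}{1810627} \approx -5.1308$)
$\left(P - -614662\right) \left(-312863 + z{\left(-1192,-602 \right)}\right) = \left(- \frac{9289912}{1810627} - -614662\right) \left(-312863 + 970\right) = \left(- \frac{9289912}{1810627} + \left(-1635236 + 2249898\right)\right) \left(-311893\right) = \left(- \frac{9289912}{1810627} + 614662\right) \left(-311893\right) = \frac{1112914323162}{1810627} \left(-311893\right) = - \frac{347110186993965666}{1810627}$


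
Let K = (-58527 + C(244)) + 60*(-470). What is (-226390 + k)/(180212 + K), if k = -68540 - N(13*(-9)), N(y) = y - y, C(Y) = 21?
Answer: -147465/46753 ≈ -3.1541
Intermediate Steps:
K = -86706 (K = (-58527 + 21) + 60*(-470) = -58506 - 28200 = -86706)
N(y) = 0
k = -68540 (k = -68540 - 1*0 = -68540 + 0 = -68540)
(-226390 + k)/(180212 + K) = (-226390 - 68540)/(180212 - 86706) = -294930/93506 = -294930*1/93506 = -147465/46753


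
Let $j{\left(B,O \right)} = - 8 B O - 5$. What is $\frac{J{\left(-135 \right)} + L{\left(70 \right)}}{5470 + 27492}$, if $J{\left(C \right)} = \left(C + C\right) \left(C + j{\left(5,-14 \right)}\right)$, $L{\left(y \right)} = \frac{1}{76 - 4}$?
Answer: $- \frac{8164799}{2373264} \approx -3.4403$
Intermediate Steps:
$L{\left(y \right)} = \frac{1}{72}$
$j{\left(B,O \right)} = -5 - 8 B O$ ($j{\left(B,O \right)} = - 8 B O - 5 = -5 - 8 B O$)
$J{\left(C \right)} = 2 C \left(555 + C\right)$ ($J{\left(C \right)} = \left(C + C\right) \left(C - \left(5 + 40 \left(-14\right)\right)\right) = 2 C \left(C + \left(-5 + 560\right)\right) = 2 C \left(C + 555\right) = 2 C \left(555 + C\right)$)
$\frac{J{\left(-135 \right)} + L{\left(70 \right)}}{5470 + 27492} = \frac{2 \left(-135\right) \left(555 - 135\right) + \frac{1}{72}}{5470 + 27492} = \frac{2 \left(-135\right) 420 + \frac{1}{72}}{32962} = \left(-113400 + \frac{1}{72}\right) \frac{1}{32962} = \left(- \frac{8164799}{72}\right) \frac{1}{32962} = - \frac{8164799}{2373264}$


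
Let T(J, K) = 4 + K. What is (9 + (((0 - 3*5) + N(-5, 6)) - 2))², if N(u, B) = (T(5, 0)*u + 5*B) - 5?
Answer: 9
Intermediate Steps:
N(u, B) = -5 + 4*u + 5*B (N(u, B) = ((4 + 0)*u + 5*B) - 5 = (4*u + 5*B) - 5 = -5 + 4*u + 5*B)
(9 + (((0 - 3*5) + N(-5, 6)) - 2))² = (9 + (((0 - 3*5) + (-5 + 4*(-5) + 5*6)) - 2))² = (9 + (((0 - 15) + (-5 - 20 + 30)) - 2))² = (9 + ((-15 + 5) - 2))² = (9 + (-10 - 2))² = (9 - 12)² = (-3)² = 9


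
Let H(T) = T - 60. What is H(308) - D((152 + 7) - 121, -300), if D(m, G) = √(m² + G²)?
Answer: 248 - 2*√22861 ≈ -54.397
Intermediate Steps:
H(T) = -60 + T
D(m, G) = √(G² + m²)
H(308) - D((152 + 7) - 121, -300) = (-60 + 308) - √((-300)² + ((152 + 7) - 121)²) = 248 - √(90000 + (159 - 121)²) = 248 - √(90000 + 38²) = 248 - √(90000 + 1444) = 248 - √91444 = 248 - 2*√22861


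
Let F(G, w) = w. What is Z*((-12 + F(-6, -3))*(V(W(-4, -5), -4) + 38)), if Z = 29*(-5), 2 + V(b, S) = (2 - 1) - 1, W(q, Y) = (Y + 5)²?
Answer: 78300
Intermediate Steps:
W(q, Y) = (5 + Y)²
V(b, S) = -2 (V(b, S) = -2 + ((2 - 1) - 1) = -2 + (1 - 1) = -2 + 0 = -2)
Z = -145
Z*((-12 + F(-6, -3))*(V(W(-4, -5), -4) + 38)) = -145*(-12 - 3)*(-2 + 38) = -(-2175)*36 = -145*(-540) = 78300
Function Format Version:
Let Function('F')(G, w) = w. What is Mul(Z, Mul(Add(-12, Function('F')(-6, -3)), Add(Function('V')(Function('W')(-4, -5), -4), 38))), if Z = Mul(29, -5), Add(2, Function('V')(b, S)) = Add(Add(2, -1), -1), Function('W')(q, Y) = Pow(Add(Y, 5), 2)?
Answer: 78300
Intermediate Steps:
Function('W')(q, Y) = Pow(Add(5, Y), 2)
Function('V')(b, S) = -2 (Function('V')(b, S) = Add(-2, Add(Add(2, -1), -1)) = Add(-2, Add(1, -1)) = Add(-2, 0) = -2)
Z = -145
Mul(Z, Mul(Add(-12, Function('F')(-6, -3)), Add(Function('V')(Function('W')(-4, -5), -4), 38))) = Mul(-145, Mul(Add(-12, -3), Add(-2, 38))) = Mul(-145, Mul(-15, 36)) = Mul(-145, -540) = 78300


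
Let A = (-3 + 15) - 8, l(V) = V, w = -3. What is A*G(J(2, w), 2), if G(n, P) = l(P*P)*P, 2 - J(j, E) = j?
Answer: 32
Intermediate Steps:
J(j, E) = 2 - j
G(n, P) = P**3 (G(n, P) = (P*P)*P = P**2*P = P**3)
A = 4 (A = 12 - 8 = 4)
A*G(J(2, w), 2) = 4*2**3 = 4*8 = 32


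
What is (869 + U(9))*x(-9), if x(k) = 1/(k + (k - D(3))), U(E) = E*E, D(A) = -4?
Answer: -475/7 ≈ -67.857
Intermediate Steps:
U(E) = E**2
x(k) = 1/(4 + 2*k) (x(k) = 1/(k + (k - 1*(-4))) = 1/(k + (k + 4)) = 1/(k + (4 + k)) = 1/(4 + 2*k))
(869 + U(9))*x(-9) = (869 + 9**2)*(1/(2*(2 - 9))) = (869 + 81)*((1/2)/(-7)) = 950*((1/2)*(-1/7)) = 950*(-1/14) = -475/7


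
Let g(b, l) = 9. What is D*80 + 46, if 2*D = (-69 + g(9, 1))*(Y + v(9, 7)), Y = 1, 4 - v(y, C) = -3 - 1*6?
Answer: -33554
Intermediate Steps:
v(y, C) = 13 (v(y, C) = 4 - (-3 - 1*6) = 4 - (-3 - 6) = 4 - 1*(-9) = 4 + 9 = 13)
D = -420 (D = ((-69 + 9)*(1 + 13))/2 = (-60*14)/2 = (1/2)*(-840) = -420)
D*80 + 46 = -420*80 + 46 = -33600 + 46 = -33554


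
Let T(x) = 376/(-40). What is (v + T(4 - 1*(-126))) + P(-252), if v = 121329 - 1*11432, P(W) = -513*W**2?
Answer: -162338322/5 ≈ -3.2468e+7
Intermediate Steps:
T(x) = -47/5 (T(x) = 376*(-1/40) = -47/5)
v = 109897 (v = 121329 - 11432 = 109897)
(v + T(4 - 1*(-126))) + P(-252) = (109897 - 47/5) - 513*(-252)**2 = 549438/5 - 513*63504 = 549438/5 - 32577552 = -162338322/5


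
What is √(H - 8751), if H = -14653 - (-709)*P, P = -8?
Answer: 2*I*√7269 ≈ 170.52*I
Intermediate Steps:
H = -20325 (H = -14653 - (-709)*(-8) = -14653 - 1*5672 = -14653 - 5672 = -20325)
√(H - 8751) = √(-20325 - 8751) = √(-29076) = 2*I*√7269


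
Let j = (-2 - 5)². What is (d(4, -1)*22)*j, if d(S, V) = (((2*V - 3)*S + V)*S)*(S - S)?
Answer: 0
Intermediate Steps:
j = 49 (j = (-7)² = 49)
d(S, V) = 0 (d(S, V) = (((-3 + 2*V)*S + V)*S)*0 = ((S*(-3 + 2*V) + V)*S)*0 = ((V + S*(-3 + 2*V))*S)*0 = (S*(V + S*(-3 + 2*V)))*0 = 0)
(d(4, -1)*22)*j = (0*22)*49 = 0*49 = 0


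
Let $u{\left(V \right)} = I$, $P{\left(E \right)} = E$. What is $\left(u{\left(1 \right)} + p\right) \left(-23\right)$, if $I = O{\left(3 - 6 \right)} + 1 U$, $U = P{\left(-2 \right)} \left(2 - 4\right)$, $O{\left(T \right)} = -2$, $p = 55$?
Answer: $-1311$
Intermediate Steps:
$U = 4$ ($U = - 2 \left(2 - 4\right) = \left(-2\right) \left(-2\right) = 4$)
$I = 2$ ($I = -2 + 1 \cdot 4 = -2 + 4 = 2$)
$u{\left(V \right)} = 2$
$\left(u{\left(1 \right)} + p\right) \left(-23\right) = \left(2 + 55\right) \left(-23\right) = 57 \left(-23\right) = -1311$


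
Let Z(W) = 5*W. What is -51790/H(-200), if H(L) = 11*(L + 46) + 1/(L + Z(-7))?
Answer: 12170650/398091 ≈ 30.573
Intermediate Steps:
H(L) = 506 + 1/(-35 + L) + 11*L (H(L) = 11*(L + 46) + 1/(L + 5*(-7)) = 11*(46 + L) + 1/(L - 35) = (506 + 11*L) + 1/(-35 + L) = 506 + 1/(-35 + L) + 11*L)
-51790/H(-200) = -51790*(-35 - 200)/(-17709 + 11*(-200)² + 121*(-200)) = -51790*(-235/(-17709 + 11*40000 - 24200)) = -51790*(-235/(-17709 + 440000 - 24200)) = -51790/((-1/235*398091)) = -51790/(-398091/235) = -51790*(-235/398091) = 12170650/398091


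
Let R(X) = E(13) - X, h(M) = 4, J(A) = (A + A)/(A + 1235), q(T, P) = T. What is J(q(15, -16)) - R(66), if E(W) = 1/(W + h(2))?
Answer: 140176/2125 ≈ 65.965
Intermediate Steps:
J(A) = 2*A/(1235 + A) (J(A) = (2*A)/(1235 + A) = 2*A/(1235 + A))
E(W) = 1/(4 + W) (E(W) = 1/(W + 4) = 1/(4 + W))
R(X) = 1/17 - X (R(X) = 1/(4 + 13) - X = 1/17 - X)
J(q(15, -16)) - R(66) = 2*15/(1235 + 15) - (1/17 - 1*66) = 2*15/1250 - (1/17 - 66) = 2*15*(1/1250) - 1*(-1121/17) = 3/125 + 1121/17 = 140176/2125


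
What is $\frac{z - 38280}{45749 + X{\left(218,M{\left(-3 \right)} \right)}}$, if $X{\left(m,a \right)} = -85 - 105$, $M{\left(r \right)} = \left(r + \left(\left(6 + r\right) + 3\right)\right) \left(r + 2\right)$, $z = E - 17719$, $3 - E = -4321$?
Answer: $- \frac{51675}{45559} \approx -1.1342$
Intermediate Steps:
$E = 4324$ ($E = 3 - -4321 = 3 + 4321 = 4324$)
$z = -13395$ ($z = 4324 - 17719 = -13395$)
$M{\left(r \right)} = \left(2 + r\right) \left(9 + 2 r\right)$ ($M{\left(r \right)} = \left(r + \left(9 + r\right)\right) \left(2 + r\right) = \left(9 + 2 r\right) \left(2 + r\right) = \left(2 + r\right) \left(9 + 2 r\right)$)
$X{\left(m,a \right)} = -190$ ($X{\left(m,a \right)} = -85 - 105 = -190$)
$\frac{z - 38280}{45749 + X{\left(218,M{\left(-3 \right)} \right)}} = \frac{-13395 - 38280}{45749 - 190} = - \frac{51675}{45559}$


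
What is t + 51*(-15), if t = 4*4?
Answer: -749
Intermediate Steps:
t = 16
t + 51*(-15) = 16 + 51*(-15) = 16 - 765 = -749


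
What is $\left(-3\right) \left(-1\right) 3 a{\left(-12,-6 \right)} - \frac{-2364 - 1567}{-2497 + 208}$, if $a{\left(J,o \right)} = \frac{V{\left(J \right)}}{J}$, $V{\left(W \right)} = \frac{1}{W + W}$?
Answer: $- \frac{123503}{73248} \approx -1.6861$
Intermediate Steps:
$V{\left(W \right)} = \frac{1}{2 W}$
$a{\left(J,o \right)} = \frac{1}{2 J^{2}}$ ($a{\left(J,o \right)} = \frac{\frac{1}{2} \frac{1}{J}}{J} = \frac{1}{2 J^{2}}$)
$\left(-3\right) \left(-1\right) 3 a{\left(-12,-6 \right)} - \frac{-2364 - 1567}{-2497 + 208} = \left(-3\right) \left(-1\right) 3 \frac{1}{2 \cdot 144} - \frac{-2364 - 1567}{-2497 + 208} = 3 \cdot 3 \cdot \frac{1}{2} \cdot \frac{1}{144} - - \frac{3931}{-2289} = 9 \cdot \frac{1}{288} - \left(-3931\right) \left(- \frac{1}{2289}\right) = \frac{1}{32} - \frac{3931}{2289} = - \frac{123503}{73248}$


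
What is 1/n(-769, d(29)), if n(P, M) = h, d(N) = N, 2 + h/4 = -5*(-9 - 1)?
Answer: 1/192 ≈ 0.0052083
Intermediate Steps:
h = 192 (h = -8 + 4*(-5*(-9 - 1)) = -8 + 4*(-5*(-10)) = -8 + 4*50 = -8 + 200 = 192)
n(P, M) = 192
1/n(-769, d(29)) = 1/192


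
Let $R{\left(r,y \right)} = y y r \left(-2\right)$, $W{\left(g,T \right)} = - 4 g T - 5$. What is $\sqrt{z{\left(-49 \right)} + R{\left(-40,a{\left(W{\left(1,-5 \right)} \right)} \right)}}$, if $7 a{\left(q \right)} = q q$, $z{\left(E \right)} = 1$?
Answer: $\frac{\sqrt{4050049}}{7} \approx 287.5$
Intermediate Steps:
$W{\left(g,T \right)} = -5 - 4 T g$ ($W{\left(g,T \right)} = - 4 T g - 5 = -5 - 4 T g$)
$a{\left(q \right)} = \frac{q^{2}}{7}$ ($a{\left(q \right)} = \frac{q q}{7} = \frac{q^{2}}{7}$)
$R{\left(r,y \right)} = - 2 r y^{2}$ ($R{\left(r,y \right)} = y r y \left(-2\right) = r y^{2} \left(-2\right) = - 2 r y^{2}$)
$\sqrt{z{\left(-49 \right)} + R{\left(-40,a{\left(W{\left(1,-5 \right)} \right)} \right)}} = \sqrt{1 - - 80 \left(\frac{\left(-5 - \left(-20\right) 1\right)^{2}}{7}\right)^{2}} = \sqrt{1 - - 80 \left(\frac{\left(-5 + 20\right)^{2}}{7}\right)^{2}} = \sqrt{1 - - 80 \left(\frac{15^{2}}{7}\right)^{2}} = \sqrt{1 - - 80 \left(\frac{1}{7} \cdot 225\right)^{2}} = \sqrt{1 - - 80 \left(\frac{225}{7}\right)^{2}} = \sqrt{1 - \left(-80\right) \frac{50625}{49}} = \sqrt{1 + \frac{4050000}{49}} = \sqrt{\frac{4050049}{49}} = \frac{\sqrt{4050049}}{7}$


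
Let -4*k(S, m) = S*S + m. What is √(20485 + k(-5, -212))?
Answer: √82127/2 ≈ 143.29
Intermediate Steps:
k(S, m) = -m/4 - S²/4 (k(S, m) = -(S*S + m)/4 = -(S² + m)/4 = -(m + S²)/4 = -m/4 - S²/4)
√(20485 + k(-5, -212)) = √(20485 + (-¼*(-212) - ¼*(-5)²)) = √(20485 + (53 - ¼*25)) = √(20485 + (53 - 25/4)) = √(20485 + 187/4) = √(82127/4) = √82127/2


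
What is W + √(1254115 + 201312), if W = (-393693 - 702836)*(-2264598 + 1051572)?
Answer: 1330118186754 + √1455427 ≈ 1.3301e+12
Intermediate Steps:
W = 1330118186754 (W = -1096529*(-1213026) = 1330118186754)
W + √(1254115 + 201312) = 1330118186754 + √(1254115 + 201312) = 1330118186754 + √1455427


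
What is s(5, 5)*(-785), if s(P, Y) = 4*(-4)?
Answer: 12560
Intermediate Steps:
s(P, Y) = -16
s(5, 5)*(-785) = -16*(-785) = 12560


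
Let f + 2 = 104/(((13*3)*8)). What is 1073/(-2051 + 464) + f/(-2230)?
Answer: -159343/235934 ≈ -0.67537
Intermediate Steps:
f = -5/3 (f = -2 + 104/(((13*3)*8)) = -2 + 104/((39*8)) = -2 + 104/312 = -2 + 104*(1/312) = -2 + 1/3 = -5/3 ≈ -1.6667)
1073/(-2051 + 464) + f/(-2230) = 1073/(-2051 + 464) - 5/3/(-2230) = 1073/(-1587) - 5/3*(-1/2230) = 1073*(-1/1587) + 1/1338 = -1073/1587 + 1/1338 = -159343/235934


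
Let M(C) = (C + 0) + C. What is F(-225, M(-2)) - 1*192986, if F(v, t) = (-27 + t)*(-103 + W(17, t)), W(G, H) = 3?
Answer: -189886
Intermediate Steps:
M(C) = 2*C (M(C) = C + C = 2*C)
F(v, t) = 2700 - 100*t (F(v, t) = (-27 + t)*(-103 + 3) = (-27 + t)*(-100) = 2700 - 100*t)
F(-225, M(-2)) - 1*192986 = (2700 - 200*(-2)) - 1*192986 = (2700 - 100*(-4)) - 192986 = (2700 + 400) - 192986 = 3100 - 192986 = -189886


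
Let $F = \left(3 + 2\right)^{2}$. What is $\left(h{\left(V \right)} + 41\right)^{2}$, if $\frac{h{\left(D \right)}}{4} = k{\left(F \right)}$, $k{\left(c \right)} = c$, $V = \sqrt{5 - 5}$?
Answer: $19881$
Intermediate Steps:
$V = 0$ ($V = \sqrt{0} = 0$)
$F = 25$ ($F = 5^{2} = 25$)
$h{\left(D \right)} = 100$ ($h{\left(D \right)} = 4 \cdot 25 = 100$)
$\left(h{\left(V \right)} + 41\right)^{2} = \left(100 + 41\right)^{2} = 141^{2} = 19881$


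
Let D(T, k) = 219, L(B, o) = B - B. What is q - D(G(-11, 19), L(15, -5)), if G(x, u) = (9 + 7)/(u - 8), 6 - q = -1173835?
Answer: 1173622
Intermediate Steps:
q = 1173841 (q = 6 - 1*(-1173835) = 6 + 1173835 = 1173841)
L(B, o) = 0
G(x, u) = 16/(-8 + u)
q - D(G(-11, 19), L(15, -5)) = 1173841 - 1*219 = 1173841 - 219 = 1173622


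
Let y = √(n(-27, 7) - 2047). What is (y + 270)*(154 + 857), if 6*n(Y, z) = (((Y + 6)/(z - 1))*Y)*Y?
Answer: 272970 + 1011*I*√9889/2 ≈ 2.7297e+5 + 50269.0*I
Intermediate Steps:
n(Y, z) = Y²*(6 + Y)/(6*(-1 + z)) (n(Y, z) = ((((Y + 6)/(z - 1))*Y)*Y)/6 = ((((6 + Y)/(-1 + z))*Y)*Y)/6 = ((Y*(6 + Y)/(-1 + z))*Y)/6 = (Y²*(6 + Y)/(-1 + z))/6 = Y²*(6 + Y)/(6*(-1 + z)))
y = I*√9889/2 (y = √((⅙)*(-27)²*(6 - 27)/(-1 + 7) - 2047) = √((⅙)*729*(-21)/6 - 2047) = √((⅙)*729*(⅙)*(-21) - 2047) = √(-1701/4 - 2047) = √(-9889/4) = I*√9889/2 ≈ 49.722*I)
(y + 270)*(154 + 857) = (I*√9889/2 + 270)*(154 + 857) = (270 + I*√9889/2)*1011 = 272970 + 1011*I*√9889/2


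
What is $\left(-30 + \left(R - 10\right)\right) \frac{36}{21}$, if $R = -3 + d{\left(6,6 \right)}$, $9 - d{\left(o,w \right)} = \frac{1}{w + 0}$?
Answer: $- \frac{410}{7} \approx -58.571$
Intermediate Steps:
$d{\left(o,w \right)} = 9 - \frac{1}{w}$ ($d{\left(o,w \right)} = 9 - \frac{1}{w + 0} = 9 - \frac{1}{w}$)
$R = \frac{35}{6}$ ($R = -3 + \left(9 - \frac{1}{6}\right) = -3 + \frac{53}{6} = \frac{35}{6} \approx 5.8333$)
$\left(-30 + \left(R - 10\right)\right) \frac{36}{21} = \left(-30 + \left(\frac{35}{6} - 10\right)\right) \frac{36}{21} = \left(-30 + \left(\frac{35}{6} - 10\right)\right) 36 \cdot \frac{1}{21} = \left(-30 - \frac{25}{6}\right) \frac{12}{7} = \left(- \frac{205}{6}\right) \frac{12}{7} = - \frac{410}{7}$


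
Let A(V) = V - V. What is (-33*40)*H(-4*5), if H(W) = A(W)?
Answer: 0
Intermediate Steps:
A(V) = 0
H(W) = 0
(-33*40)*H(-4*5) = -33*40*0 = -1320*0 = 0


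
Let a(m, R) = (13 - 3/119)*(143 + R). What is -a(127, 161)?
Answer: -469376/119 ≈ -3944.3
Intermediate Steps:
a(m, R) = 220792/119 + 1544*R/119 (a(m, R) = (13 - 3*1/119)*(143 + R) = (13 - 3/119)*(143 + R) = 1544*(143 + R)/119 = 220792/119 + 1544*R/119)
-a(127, 161) = -(220792/119 + (1544/119)*161) = -(220792/119 + 35512/17) = -1*469376/119 = -469376/119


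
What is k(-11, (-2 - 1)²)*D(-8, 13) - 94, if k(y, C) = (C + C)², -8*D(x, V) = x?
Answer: 230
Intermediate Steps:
D(x, V) = -x/8
k(y, C) = 4*C² (k(y, C) = (2*C)² = 4*C²)
k(-11, (-2 - 1)²)*D(-8, 13) - 94 = (4*((-2 - 1)²)²)*(-⅛*(-8)) - 94 = (4*((-3)²)²)*1 - 94 = (4*9²)*1 - 94 = (4*81)*1 - 94 = 324*1 - 94 = 324 - 94 = 230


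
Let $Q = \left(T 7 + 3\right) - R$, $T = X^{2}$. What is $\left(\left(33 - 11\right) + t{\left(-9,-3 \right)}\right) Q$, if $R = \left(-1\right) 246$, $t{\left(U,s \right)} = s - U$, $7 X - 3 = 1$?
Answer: $7036$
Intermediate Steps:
$X = \frac{4}{7}$ ($X = \frac{3}{7} + \frac{1}{7} \cdot 1 = \frac{3}{7} + \frac{1}{7} = \frac{4}{7} \approx 0.57143$)
$T = \frac{16}{49}$ ($T = \left(\frac{4}{7}\right)^{2} = \frac{16}{49} \approx 0.32653$)
$R = -246$
$Q = \frac{1759}{7}$ ($Q = \left(\frac{16}{49} \cdot 7 + 3\right) - -246 = \left(\frac{16}{7} + 3\right) + 246 = \frac{37}{7} + 246 = \frac{1759}{7} \approx 251.29$)
$\left(\left(33 - 11\right) + t{\left(-9,-3 \right)}\right) Q = \left(\left(33 - 11\right) - -6\right) \frac{1759}{7} = \left(22 + \left(-3 + 9\right)\right) \frac{1759}{7} = \left(22 + 6\right) \frac{1759}{7} = 28 \cdot \frac{1759}{7} = 7036$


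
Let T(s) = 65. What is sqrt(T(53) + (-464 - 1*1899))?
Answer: I*sqrt(2298) ≈ 47.937*I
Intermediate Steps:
sqrt(T(53) + (-464 - 1*1899)) = sqrt(65 + (-464 - 1*1899)) = sqrt(65 + (-464 - 1899)) = sqrt(65 - 2363) = sqrt(-2298) = I*sqrt(2298)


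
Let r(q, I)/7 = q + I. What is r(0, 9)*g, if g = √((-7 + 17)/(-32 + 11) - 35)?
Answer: 3*I*√15645 ≈ 375.24*I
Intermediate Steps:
r(q, I) = 7*I + 7*q (r(q, I) = 7*(q + I) = 7*(I + q) = 7*I + 7*q)
g = I*√15645/21 (g = √(10/(-21) - 35) = √(10*(-1/21) - 35) = √(-10/21 - 35) = √(-745/21) = I*√15645/21 ≈ 5.9562*I)
r(0, 9)*g = (7*9 + 7*0)*(I*√15645/21) = (63 + 0)*(I*√15645/21) = 63*(I*√15645/21) = 3*I*√15645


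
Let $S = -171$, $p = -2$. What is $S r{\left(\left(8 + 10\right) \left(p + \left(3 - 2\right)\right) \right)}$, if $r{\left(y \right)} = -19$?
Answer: $3249$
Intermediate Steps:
$S r{\left(\left(8 + 10\right) \left(p + \left(3 - 2\right)\right) \right)} = \left(-171\right) \left(-19\right) = 3249$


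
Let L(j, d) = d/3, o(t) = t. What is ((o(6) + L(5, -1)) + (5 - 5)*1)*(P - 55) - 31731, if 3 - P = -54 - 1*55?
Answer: -31408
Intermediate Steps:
L(j, d) = d/3 (L(j, d) = d*(⅓) = d/3)
P = 112 (P = 3 - (-54 - 1*55) = 3 - (-54 - 55) = 3 - 1*(-109) = 3 + 109 = 112)
((o(6) + L(5, -1)) + (5 - 5)*1)*(P - 55) - 31731 = ((6 + (⅓)*(-1)) + (5 - 5)*1)*(112 - 55) - 31731 = ((6 - ⅓) + 0*1)*57 - 31731 = (17/3 + 0)*57 - 31731 = (17/3)*57 - 31731 = 323 - 31731 = -31408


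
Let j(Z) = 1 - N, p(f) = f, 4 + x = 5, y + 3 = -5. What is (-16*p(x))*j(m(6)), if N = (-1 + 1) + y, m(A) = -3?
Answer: -144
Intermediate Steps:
y = -8 (y = -3 - 5 = -8)
x = 1 (x = -4 + 5 = 1)
N = -8 (N = (-1 + 1) - 8 = 0 - 8 = -8)
j(Z) = 9 (j(Z) = 1 - 1*(-8) = 1 + 8 = 9)
(-16*p(x))*j(m(6)) = -16*1*9 = -16*9 = -144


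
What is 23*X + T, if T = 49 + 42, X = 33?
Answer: 850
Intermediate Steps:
T = 91
23*X + T = 23*33 + 91 = 759 + 91 = 850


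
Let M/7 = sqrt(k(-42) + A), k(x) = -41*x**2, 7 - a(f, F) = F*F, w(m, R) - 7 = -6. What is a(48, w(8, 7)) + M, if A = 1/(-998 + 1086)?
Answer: 6 + 7*I*sqrt(140019242)/44 ≈ 6.0 + 1882.5*I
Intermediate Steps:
w(m, R) = 1 (w(m, R) = 7 - 6 = 1)
a(f, F) = 7 - F**2 (a(f, F) = 7 - F*F = 7 - F**2)
A = 1/88 ≈ 0.011364
M = 7*I*sqrt(140019242)/44 (M = 7*sqrt(-41*(-42)**2 + 1/88) = 7*sqrt(-41*1764 + 1/88) = 7*sqrt(-72324 + 1/88) = 7*sqrt(-6364511/88) = 7*(I*sqrt(140019242)/44) = 7*I*sqrt(140019242)/44 ≈ 1882.5*I)
a(48, w(8, 7)) + M = (7 - 1*1**2) + 7*I*sqrt(140019242)/44 = (7 - 1*1) + 7*I*sqrt(140019242)/44 = (7 - 1) + 7*I*sqrt(140019242)/44 = 6 + 7*I*sqrt(140019242)/44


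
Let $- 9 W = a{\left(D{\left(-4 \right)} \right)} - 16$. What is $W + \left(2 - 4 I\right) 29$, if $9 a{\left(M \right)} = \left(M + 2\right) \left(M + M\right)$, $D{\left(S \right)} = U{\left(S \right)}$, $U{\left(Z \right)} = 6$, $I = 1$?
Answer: $- \frac{1550}{27} \approx -57.407$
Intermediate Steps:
$D{\left(S \right)} = 6$
$a{\left(M \right)} = \frac{2 M \left(2 + M\right)}{9}$ ($a{\left(M \right)} = \frac{\left(M + 2\right) \left(M + M\right)}{9} = \frac{\left(2 + M\right) 2 M}{9} = \frac{2 M \left(2 + M\right)}{9}$)
$W = \frac{16}{27}$ ($W = - \frac{\frac{2}{9} \cdot 6 \left(2 + 6\right) - 16}{9} = - \frac{\frac{2}{9} \cdot 6 \cdot 8 - 16}{9} = - \frac{\frac{32}{3} - 16}{9} = \left(- \frac{1}{9}\right) \left(- \frac{16}{3}\right) = \frac{16}{27} \approx 0.59259$)
$W + \left(2 - 4 I\right) 29 = \frac{16}{27} + \left(2 - 4\right) 29 = \frac{16}{27} - 58 = - \frac{1550}{27}$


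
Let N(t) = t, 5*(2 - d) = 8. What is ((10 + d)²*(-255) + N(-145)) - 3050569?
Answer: -15391474/5 ≈ -3.0783e+6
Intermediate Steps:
d = ⅖ (d = 2 - ⅕*8 = 2 - 8/5 = ⅖ ≈ 0.40000)
((10 + d)²*(-255) + N(-145)) - 3050569 = ((10 + ⅖)²*(-255) - 145) - 3050569 = ((52/5)²*(-255) - 145) - 3050569 = ((2704/25)*(-255) - 145) - 3050569 = (-137904/5 - 145) - 3050569 = -138629/5 - 3050569 = -15391474/5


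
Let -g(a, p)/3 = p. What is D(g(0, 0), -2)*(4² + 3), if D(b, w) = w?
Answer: -38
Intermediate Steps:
g(a, p) = -3*p
D(g(0, 0), -2)*(4² + 3) = -2*(4² + 3) = -2*(16 + 3) = -2*19 = -38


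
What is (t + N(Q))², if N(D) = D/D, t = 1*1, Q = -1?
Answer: 4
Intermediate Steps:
t = 1
N(D) = 1
(t + N(Q))² = (1 + 1)² = 2² = 4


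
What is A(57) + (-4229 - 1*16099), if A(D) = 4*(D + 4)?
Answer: -20084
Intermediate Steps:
A(D) = 16 + 4*D (A(D) = 4*(4 + D) = 16 + 4*D)
A(57) + (-4229 - 1*16099) = (16 + 4*57) + (-4229 - 1*16099) = (16 + 228) + (-4229 - 16099) = 244 - 20328 = -20084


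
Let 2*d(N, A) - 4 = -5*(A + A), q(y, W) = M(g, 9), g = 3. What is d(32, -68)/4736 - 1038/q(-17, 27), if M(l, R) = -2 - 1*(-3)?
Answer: -2457813/2368 ≈ -1037.9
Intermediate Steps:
M(l, R) = 1 (M(l, R) = -2 + 3 = 1)
q(y, W) = 1
d(N, A) = 2 - 5*A (d(N, A) = 2 + (-5*(A + A))/2 = 2 + (-10*A)/2 = 2 - 5*A)
d(32, -68)/4736 - 1038/q(-17, 27) = (2 - 5*(-68))/4736 - 1038/1 = (2 + 340)*(1/4736) - 1038*1 = 342*(1/4736) - 1038 = 171/2368 - 1038 = -2457813/2368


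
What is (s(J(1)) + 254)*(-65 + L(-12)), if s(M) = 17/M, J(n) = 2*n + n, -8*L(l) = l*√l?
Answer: -50635/3 + 779*I*√3 ≈ -16878.0 + 1349.3*I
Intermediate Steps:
L(l) = -l^(3/2)/8 (L(l) = -l*√l/8 = -l^(3/2)/8)
J(n) = 3*n
(s(J(1)) + 254)*(-65 + L(-12)) = (17/((3*1)) + 254)*(-65 - (-3)*I*√3) = (17/3 + 254)*(-65 - (-3)*I*√3) = (17*(⅓) + 254)*(-65 + 3*I*√3) = (17/3 + 254)*(-65 + 3*I*√3) = 779*(-65 + 3*I*√3)/3 = -50635/3 + 779*I*√3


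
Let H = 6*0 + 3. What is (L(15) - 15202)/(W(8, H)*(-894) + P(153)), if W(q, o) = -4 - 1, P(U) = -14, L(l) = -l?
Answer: -15217/4456 ≈ -3.4149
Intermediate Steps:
H = 3 (H = 0 + 3 = 3)
W(q, o) = -5
(L(15) - 15202)/(W(8, H)*(-894) + P(153)) = (-1*15 - 15202)/(-5*(-894) - 14) = (-15 - 15202)/(4470 - 14) = -15217/4456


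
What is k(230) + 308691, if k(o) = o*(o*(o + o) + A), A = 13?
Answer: 24645681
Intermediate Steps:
k(o) = o*(13 + 2*o²) (k(o) = o*(o*(o + o) + 13) = o*(o*(2*o) + 13) = o*(2*o² + 13) = o*(13 + 2*o²))
k(230) + 308691 = 230*(13 + 2*230²) + 308691 = 230*(13 + 2*52900) + 308691 = 230*(13 + 105800) + 308691 = 230*105813 + 308691 = 24336990 + 308691 = 24645681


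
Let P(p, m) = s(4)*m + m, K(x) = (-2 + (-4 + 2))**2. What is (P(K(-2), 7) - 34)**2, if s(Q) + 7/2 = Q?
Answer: 2209/4 ≈ 552.25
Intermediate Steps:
K(x) = 16 (K(x) = (-2 - 2)**2 = (-4)**2 = 16)
s(Q) = -7/2 + Q
P(p, m) = 3*m/2 (P(p, m) = (-7/2 + 4)*m + m = m/2 + m = 3*m/2)
(P(K(-2), 7) - 34)**2 = ((3/2)*7 - 34)**2 = (21/2 - 34)**2 = (-47/2)**2 = 2209/4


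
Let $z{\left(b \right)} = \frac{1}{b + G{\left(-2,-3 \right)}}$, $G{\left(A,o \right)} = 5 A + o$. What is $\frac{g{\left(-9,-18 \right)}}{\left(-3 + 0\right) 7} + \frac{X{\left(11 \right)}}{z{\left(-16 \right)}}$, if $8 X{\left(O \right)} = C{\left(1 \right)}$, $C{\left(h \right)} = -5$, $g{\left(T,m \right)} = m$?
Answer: $\frac{1063}{56} \approx 18.982$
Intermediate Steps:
$G{\left(A,o \right)} = o + 5 A$
$X{\left(O \right)} = - \frac{5}{8}$ ($X{\left(O \right)} = \frac{1}{8} \left(-5\right) = - \frac{5}{8}$)
$z{\left(b \right)} = \frac{1}{-13 + b}$ ($z{\left(b \right)} = \frac{1}{b + \left(-3 + 5 \left(-2\right)\right)} = \frac{1}{b - 13} = \frac{1}{-13 + b}$)
$\frac{g{\left(-9,-18 \right)}}{\left(-3 + 0\right) 7} + \frac{X{\left(11 \right)}}{z{\left(-16 \right)}} = - \frac{18}{\left(-3 + 0\right) 7} - \frac{5}{8 \frac{1}{-13 - 16}} = - \frac{18}{\left(-3\right) 7} - \frac{5}{8 \frac{1}{-29}} = - \frac{18}{-21} - \frac{5}{8 \left(- \frac{1}{29}\right)} = \left(-18\right) \left(- \frac{1}{21}\right) - - \frac{145}{8} = \frac{6}{7} + \frac{145}{8} = \frac{1063}{56}$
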